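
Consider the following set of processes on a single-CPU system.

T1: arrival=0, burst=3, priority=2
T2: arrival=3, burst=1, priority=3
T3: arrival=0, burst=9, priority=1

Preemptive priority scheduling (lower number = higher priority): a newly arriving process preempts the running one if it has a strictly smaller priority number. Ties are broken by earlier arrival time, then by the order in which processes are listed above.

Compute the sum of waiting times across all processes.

Schedule: | T3 0-9 | T1 9-12 | T2 12-13 |
Completion: T1=12  T2=13  T3=9
Turnaround (C−A): T1=12  T2=10  T3=9
Waiting = turnaround − burst: T1=9, T2=9, T3=0
Total waiting = 9 + 9 + 0 = 18

18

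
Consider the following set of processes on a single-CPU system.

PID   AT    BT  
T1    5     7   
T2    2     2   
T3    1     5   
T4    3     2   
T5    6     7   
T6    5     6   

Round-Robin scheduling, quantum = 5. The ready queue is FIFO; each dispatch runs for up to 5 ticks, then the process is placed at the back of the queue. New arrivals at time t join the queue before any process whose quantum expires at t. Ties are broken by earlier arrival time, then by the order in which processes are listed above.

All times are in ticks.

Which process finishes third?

Gantt: | idle 0-1 | T3 1-6 | T2 6-8 | T4 8-10 | T1 10-15 | T6 15-20 | T5 20-25 | T1 25-27 | T6 27-28 | T5 28-30 |
Completion: T1=27  T2=8  T3=6  T4=10  T5=30  T6=28
Finish order: T3 → T2 → T4 → T1 → T6 → T5

T4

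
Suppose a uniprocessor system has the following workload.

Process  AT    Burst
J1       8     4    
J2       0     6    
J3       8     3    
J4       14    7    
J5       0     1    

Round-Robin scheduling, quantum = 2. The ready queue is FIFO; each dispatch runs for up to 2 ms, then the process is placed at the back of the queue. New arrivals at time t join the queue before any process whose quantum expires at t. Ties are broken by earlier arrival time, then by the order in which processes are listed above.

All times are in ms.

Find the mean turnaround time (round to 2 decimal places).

Schedule: | J2 0-2 | J5 2-3 | J2 3-7 | idle 7-8 | J1 8-10 | J3 10-12 | J1 12-14 | J3 14-15 | J4 15-22 |
Completion: J1=14  J2=7  J3=15  J4=22  J5=3
Turnaround (C−A): J1=6  J2=7  J3=7  J4=8  J5=3
Turnaround times: J1=6, J2=7, J3=7, J4=8, J5=3
Average turnaround = (6+7+7+8+3) / 5 = 31/5 = 6.20

6.20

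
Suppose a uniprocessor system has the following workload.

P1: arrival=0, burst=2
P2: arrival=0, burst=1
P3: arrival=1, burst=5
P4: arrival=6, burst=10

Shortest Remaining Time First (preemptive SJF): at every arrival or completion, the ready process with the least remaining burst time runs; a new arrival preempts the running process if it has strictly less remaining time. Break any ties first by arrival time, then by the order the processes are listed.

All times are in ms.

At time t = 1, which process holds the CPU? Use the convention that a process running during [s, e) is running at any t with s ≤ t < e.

Schedule: | P2 0-1 | P1 1-3 | P3 3-8 | P4 8-18 |
Completion: P1=3  P2=1  P3=8  P4=18
Turnaround (C−A): P1=3  P2=1  P3=7  P4=12

P1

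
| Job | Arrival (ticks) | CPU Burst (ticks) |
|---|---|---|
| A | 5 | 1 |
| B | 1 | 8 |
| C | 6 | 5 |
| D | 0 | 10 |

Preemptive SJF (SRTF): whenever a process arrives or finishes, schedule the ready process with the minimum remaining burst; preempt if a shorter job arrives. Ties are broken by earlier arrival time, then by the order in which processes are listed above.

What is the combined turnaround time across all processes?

Gantt: | D 0-1 | B 1-5 | A 5-6 | B 6-10 | C 10-15 | D 15-24 |
Completion: A=6  B=10  C=15  D=24
Turnaround (C−A): A=1  B=9  C=9  D=24
Turnaround = completion − arrival: A=1, B=9, C=9, D=24
Total turnaround = 1 + 9 + 9 + 24 = 43

43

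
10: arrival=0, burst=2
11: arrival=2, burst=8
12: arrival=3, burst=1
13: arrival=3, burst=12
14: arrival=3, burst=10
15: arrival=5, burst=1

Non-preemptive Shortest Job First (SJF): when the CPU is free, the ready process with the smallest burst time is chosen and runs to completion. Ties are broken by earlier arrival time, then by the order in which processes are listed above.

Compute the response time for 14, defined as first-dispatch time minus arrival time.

9

Timeline: | 10 0-2 | 11 2-10 | 12 10-11 | 15 11-12 | 14 12-22 | 13 22-34 |
Completion: 10=2  11=10  12=11  13=34  14=22  15=12
Response(14) = first start − arrival = 12 − 3 = 9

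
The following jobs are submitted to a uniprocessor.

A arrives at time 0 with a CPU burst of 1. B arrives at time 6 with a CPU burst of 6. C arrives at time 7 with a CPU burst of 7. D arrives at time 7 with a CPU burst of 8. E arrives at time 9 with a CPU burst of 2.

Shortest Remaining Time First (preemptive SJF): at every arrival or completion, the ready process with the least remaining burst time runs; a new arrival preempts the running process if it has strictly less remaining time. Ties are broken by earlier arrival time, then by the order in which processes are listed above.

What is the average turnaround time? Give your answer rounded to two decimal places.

Gantt: | A 0-1 | idle 1-6 | B 6-9 | E 9-11 | B 11-14 | C 14-21 | D 21-29 |
Completion: A=1  B=14  C=21  D=29  E=11
Turnaround (C−A): A=1  B=8  C=14  D=22  E=2
Turnaround times: A=1, B=8, C=14, D=22, E=2
Average turnaround = (1+8+14+22+2) / 5 = 47/5 = 9.40

9.40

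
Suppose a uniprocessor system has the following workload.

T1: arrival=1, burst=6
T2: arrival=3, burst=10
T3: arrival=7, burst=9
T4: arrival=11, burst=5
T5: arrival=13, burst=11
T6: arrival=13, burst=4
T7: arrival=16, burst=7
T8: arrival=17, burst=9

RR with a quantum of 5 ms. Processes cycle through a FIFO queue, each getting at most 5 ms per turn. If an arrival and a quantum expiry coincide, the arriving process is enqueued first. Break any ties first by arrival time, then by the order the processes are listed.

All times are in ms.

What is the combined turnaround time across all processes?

246

Gantt: | idle 0-1 | T1 1-6 | T2 6-11 | T1 11-12 | T3 12-17 | T4 17-22 | T2 22-27 | T5 27-32 | T6 32-36 | T7 36-41 | T8 41-46 | T3 46-50 | T5 50-55 | T7 55-57 | T8 57-61 | T5 61-62 |
Completion: T1=12  T2=27  T3=50  T4=22  T5=62  T6=36  T7=57  T8=61
Turnaround (C−A): T1=11  T2=24  T3=43  T4=11  T5=49  T6=23  T7=41  T8=44
Turnaround = completion − arrival: T1=11, T2=24, T3=43, T4=11, T5=49, T6=23, T7=41, T8=44
Total turnaround = 11 + 24 + 43 + 11 + 49 + 23 + 41 + 44 = 246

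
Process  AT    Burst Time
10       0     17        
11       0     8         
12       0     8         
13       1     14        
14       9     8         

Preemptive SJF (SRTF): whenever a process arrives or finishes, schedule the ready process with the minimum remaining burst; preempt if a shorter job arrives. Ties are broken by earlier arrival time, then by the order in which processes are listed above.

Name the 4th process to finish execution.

Schedule: | 11 0-8 | 12 8-16 | 14 16-24 | 13 24-38 | 10 38-55 |
Completion: 10=55  11=8  12=16  13=38  14=24
Finish order: 11 → 12 → 14 → 13 → 10

13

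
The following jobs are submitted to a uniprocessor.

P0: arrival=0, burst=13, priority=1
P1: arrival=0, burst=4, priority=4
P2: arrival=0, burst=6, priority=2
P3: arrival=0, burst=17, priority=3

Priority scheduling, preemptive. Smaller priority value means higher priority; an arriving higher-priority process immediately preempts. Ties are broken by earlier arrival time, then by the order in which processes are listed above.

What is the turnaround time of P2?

19

Schedule: | P0 0-13 | P2 13-19 | P3 19-36 | P1 36-40 |
Completion: P0=13  P1=40  P2=19  P3=36
Turnaround (C−A): P0=13  P1=40  P2=19  P3=36
Turnaround(P2) = completion − arrival = 19 − 0 = 19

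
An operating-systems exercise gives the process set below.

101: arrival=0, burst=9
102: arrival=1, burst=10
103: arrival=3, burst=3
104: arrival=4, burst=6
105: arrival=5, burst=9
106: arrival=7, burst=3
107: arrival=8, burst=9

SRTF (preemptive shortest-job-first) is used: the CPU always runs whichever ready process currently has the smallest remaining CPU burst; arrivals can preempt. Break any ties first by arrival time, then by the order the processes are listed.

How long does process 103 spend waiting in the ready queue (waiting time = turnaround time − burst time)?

Gantt: | 101 0-3 | 103 3-6 | 101 6-7 | 106 7-10 | 101 10-15 | 104 15-21 | 105 21-30 | 107 30-39 | 102 39-49 |
Completion: 101=15  102=49  103=6  104=21  105=30  106=10  107=39
Turnaround (C−A): 101=15  102=48  103=3  104=17  105=25  106=3  107=31
Waiting(103) = turnaround − burst = 3 − 3 = 0

0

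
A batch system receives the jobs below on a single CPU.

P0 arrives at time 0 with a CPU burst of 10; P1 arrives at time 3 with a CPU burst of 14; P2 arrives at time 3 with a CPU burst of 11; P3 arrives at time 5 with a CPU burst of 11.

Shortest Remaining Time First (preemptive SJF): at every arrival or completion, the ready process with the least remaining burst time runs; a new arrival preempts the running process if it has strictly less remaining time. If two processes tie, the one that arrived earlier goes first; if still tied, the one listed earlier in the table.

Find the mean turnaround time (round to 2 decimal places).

Schedule: | P0 0-10 | P2 10-21 | P3 21-32 | P1 32-46 |
Completion: P0=10  P1=46  P2=21  P3=32
Turnaround times: P0=10, P1=43, P2=18, P3=27
Average turnaround = (10+43+18+27) / 4 = 98/4 = 24.50

24.50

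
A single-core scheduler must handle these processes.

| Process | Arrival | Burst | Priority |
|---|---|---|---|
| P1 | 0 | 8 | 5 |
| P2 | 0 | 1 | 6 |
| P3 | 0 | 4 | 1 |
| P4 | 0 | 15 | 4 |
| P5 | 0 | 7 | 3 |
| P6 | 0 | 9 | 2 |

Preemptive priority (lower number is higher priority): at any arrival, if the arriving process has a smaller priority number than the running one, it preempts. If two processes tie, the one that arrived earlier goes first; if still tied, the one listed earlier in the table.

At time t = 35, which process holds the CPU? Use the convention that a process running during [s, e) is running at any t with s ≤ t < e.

P1

Gantt: | P3 0-4 | P6 4-13 | P5 13-20 | P4 20-35 | P1 35-43 | P2 43-44 |
Completion: P1=43  P2=44  P3=4  P4=35  P5=20  P6=13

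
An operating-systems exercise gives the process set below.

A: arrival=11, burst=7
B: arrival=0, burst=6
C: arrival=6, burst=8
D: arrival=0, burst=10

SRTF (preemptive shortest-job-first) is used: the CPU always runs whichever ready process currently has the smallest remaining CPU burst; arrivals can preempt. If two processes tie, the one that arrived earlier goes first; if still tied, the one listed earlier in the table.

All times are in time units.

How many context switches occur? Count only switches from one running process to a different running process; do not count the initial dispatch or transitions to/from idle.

3

Timeline: | B 0-6 | C 6-14 | A 14-21 | D 21-31 |
Completion: A=21  B=6  C=14  D=31
Turnaround (C−A): A=10  B=6  C=8  D=31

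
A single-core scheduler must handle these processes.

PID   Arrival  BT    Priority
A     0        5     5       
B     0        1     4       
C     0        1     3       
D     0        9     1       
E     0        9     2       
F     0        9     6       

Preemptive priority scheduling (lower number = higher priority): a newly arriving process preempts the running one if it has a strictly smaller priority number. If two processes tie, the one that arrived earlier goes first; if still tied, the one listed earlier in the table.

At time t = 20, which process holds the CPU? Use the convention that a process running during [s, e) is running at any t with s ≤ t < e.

A

Schedule: | D 0-9 | E 9-18 | C 18-19 | B 19-20 | A 20-25 | F 25-34 |
Completion: A=25  B=20  C=19  D=9  E=18  F=34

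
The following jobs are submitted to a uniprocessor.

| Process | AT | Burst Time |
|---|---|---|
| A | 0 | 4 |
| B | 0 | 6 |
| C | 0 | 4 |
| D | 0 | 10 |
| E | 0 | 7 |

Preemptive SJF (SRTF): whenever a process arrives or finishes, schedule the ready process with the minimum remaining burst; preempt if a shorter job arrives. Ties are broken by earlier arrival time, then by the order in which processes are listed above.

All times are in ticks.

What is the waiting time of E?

14

Schedule: | A 0-4 | C 4-8 | B 8-14 | E 14-21 | D 21-31 |
Completion: A=4  B=14  C=8  D=31  E=21
Waiting(E) = turnaround − burst = 21 − 7 = 14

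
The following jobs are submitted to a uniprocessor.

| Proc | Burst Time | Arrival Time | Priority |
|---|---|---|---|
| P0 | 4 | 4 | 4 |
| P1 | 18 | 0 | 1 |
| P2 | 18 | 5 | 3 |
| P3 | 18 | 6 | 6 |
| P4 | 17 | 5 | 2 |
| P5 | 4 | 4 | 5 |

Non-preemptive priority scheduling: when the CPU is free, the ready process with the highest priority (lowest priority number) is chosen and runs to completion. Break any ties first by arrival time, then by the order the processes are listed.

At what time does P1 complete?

Gantt: | P1 0-18 | P4 18-35 | P2 35-53 | P0 53-57 | P5 57-61 | P3 61-79 |
Completion: P0=57  P1=18  P2=53  P3=79  P4=35  P5=61

18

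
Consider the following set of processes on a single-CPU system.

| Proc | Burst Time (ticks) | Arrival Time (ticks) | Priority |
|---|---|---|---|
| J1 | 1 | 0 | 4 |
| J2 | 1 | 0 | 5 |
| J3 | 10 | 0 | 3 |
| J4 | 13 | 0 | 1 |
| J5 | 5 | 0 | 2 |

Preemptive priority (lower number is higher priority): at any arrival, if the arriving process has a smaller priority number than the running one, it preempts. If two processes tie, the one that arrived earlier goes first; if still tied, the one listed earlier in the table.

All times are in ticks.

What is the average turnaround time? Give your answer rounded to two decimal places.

Schedule: | J4 0-13 | J5 13-18 | J3 18-28 | J1 28-29 | J2 29-30 |
Completion: J1=29  J2=30  J3=28  J4=13  J5=18
Turnaround (C−A): J1=29  J2=30  J3=28  J4=13  J5=18
Turnaround times: J1=29, J2=30, J3=28, J4=13, J5=18
Average turnaround = (29+30+28+13+18) / 5 = 118/5 = 23.60

23.60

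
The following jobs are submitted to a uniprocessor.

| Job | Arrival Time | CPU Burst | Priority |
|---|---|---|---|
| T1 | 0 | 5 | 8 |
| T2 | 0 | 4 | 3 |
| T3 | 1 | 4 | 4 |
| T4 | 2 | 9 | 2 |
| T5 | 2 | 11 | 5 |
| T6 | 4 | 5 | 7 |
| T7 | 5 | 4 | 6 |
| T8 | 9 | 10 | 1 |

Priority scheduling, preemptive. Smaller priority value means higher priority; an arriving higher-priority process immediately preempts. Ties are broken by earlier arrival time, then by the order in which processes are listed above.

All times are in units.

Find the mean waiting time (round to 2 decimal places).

24.25

Timeline: | T2 0-2 | T4 2-9 | T8 9-19 | T4 19-21 | T2 21-23 | T3 23-27 | T5 27-38 | T7 38-42 | T6 42-47 | T1 47-52 |
Completion: T1=52  T2=23  T3=27  T4=21  T5=38  T6=47  T7=42  T8=19
Waiting times: T1=47, T2=19, T3=22, T4=10, T5=25, T6=38, T7=33, T8=0
Average waiting = (47+19+22+10+25+38+33+0) / 8 = 194/8 = 24.25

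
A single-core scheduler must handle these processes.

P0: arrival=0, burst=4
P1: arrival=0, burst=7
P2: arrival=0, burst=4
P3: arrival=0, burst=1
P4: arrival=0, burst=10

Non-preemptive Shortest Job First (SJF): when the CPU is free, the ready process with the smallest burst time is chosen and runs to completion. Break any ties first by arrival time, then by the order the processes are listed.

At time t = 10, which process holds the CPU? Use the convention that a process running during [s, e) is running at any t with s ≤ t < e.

P1

Gantt: | P3 0-1 | P0 1-5 | P2 5-9 | P1 9-16 | P4 16-26 |
Completion: P0=5  P1=16  P2=9  P3=1  P4=26
Turnaround (C−A): P0=5  P1=16  P2=9  P3=1  P4=26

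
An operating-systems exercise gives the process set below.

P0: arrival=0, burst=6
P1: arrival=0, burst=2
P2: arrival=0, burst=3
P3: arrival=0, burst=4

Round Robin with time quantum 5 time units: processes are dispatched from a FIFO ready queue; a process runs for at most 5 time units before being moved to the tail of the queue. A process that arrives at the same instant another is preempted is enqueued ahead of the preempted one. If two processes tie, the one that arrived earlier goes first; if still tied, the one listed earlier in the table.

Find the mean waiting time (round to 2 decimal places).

Schedule: | P0 0-5 | P1 5-7 | P2 7-10 | P3 10-14 | P0 14-15 |
Completion: P0=15  P1=7  P2=10  P3=14
Waiting times: P0=9, P1=5, P2=7, P3=10
Average waiting = (9+5+7+10) / 4 = 31/4 = 7.75

7.75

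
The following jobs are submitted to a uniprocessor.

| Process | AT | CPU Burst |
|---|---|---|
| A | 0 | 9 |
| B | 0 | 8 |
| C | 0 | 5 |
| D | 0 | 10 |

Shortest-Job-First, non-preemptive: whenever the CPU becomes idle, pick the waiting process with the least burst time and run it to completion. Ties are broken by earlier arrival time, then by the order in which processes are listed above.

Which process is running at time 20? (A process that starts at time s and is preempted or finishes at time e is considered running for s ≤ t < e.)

Schedule: | C 0-5 | B 5-13 | A 13-22 | D 22-32 |
Completion: A=22  B=13  C=5  D=32

A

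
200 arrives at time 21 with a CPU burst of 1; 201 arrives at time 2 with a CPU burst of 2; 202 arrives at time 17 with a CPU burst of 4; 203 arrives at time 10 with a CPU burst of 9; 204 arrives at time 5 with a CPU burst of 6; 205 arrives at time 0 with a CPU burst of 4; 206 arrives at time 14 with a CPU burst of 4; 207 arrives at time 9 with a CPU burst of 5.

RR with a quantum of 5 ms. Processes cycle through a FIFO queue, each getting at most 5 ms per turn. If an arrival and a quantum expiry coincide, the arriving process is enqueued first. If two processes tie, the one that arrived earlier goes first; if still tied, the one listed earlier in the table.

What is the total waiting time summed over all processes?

Gantt: | 205 0-4 | 201 4-6 | 204 6-11 | 207 11-16 | 203 16-21 | 204 21-22 | 206 22-26 | 202 26-30 | 200 30-31 | 203 31-35 |
Completion: 200=31  201=6  202=30  203=35  204=22  205=4  206=26  207=16
Turnaround (C−A): 200=10  201=4  202=13  203=25  204=17  205=4  206=12  207=7
Waiting = turnaround − burst: 200=9, 201=2, 202=9, 203=16, 204=11, 205=0, 206=8, 207=2
Total waiting = 9 + 2 + 9 + 16 + 11 + 0 + 8 + 2 = 57

57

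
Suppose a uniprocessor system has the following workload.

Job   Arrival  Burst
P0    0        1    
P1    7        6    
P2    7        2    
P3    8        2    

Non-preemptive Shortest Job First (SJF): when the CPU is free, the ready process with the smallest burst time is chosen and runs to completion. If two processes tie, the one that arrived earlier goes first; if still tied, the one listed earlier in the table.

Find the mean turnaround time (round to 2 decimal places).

4.00

Timeline: | P0 0-1 | idle 1-7 | P2 7-9 | P3 9-11 | P1 11-17 |
Completion: P0=1  P1=17  P2=9  P3=11
Turnaround (C−A): P0=1  P1=10  P2=2  P3=3
Turnaround times: P0=1, P1=10, P2=2, P3=3
Average turnaround = (1+10+2+3) / 4 = 16/4 = 4.00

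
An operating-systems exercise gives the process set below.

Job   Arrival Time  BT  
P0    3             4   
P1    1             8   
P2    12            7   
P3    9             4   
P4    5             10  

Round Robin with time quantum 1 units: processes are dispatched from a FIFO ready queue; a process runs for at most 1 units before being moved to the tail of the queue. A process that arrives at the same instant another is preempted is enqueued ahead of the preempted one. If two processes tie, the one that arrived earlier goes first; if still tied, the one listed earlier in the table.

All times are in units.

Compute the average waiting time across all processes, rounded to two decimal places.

Timeline: | idle 0-1 | P1 1-3 | P0 3-4 | P1 4-5 | P0 5-6 | P4 6-7 | P1 7-8 | P0 8-9 | P4 9-10 | P1 10-11 | P3 11-12 | P0 12-13 | P4 13-14 | P1 14-15 | P2 15-16 | P3 16-17 | P4 17-18 | P1 18-19 | P2 19-20 | P3 20-21 | P4 21-22 | P1 22-23 | P2 23-24 | P3 24-25 | P4 25-26 | P2 26-27 | P4 27-28 | P2 28-29 | P4 29-30 | P2 30-31 | P4 31-32 | P2 32-33 | P4 33-34 |
Completion: P0=13  P1=23  P2=33  P3=25  P4=34
Turnaround (C−A): P0=10  P1=22  P2=21  P3=16  P4=29
Waiting times: P0=6, P1=14, P2=14, P3=12, P4=19
Average waiting = (6+14+14+12+19) / 5 = 65/5 = 13.00

13.00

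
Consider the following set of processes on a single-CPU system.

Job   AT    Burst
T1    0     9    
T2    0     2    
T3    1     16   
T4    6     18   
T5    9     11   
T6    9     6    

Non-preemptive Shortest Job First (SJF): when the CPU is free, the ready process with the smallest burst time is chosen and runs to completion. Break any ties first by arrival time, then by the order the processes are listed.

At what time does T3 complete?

44

Schedule: | T2 0-2 | T1 2-11 | T6 11-17 | T5 17-28 | T3 28-44 | T4 44-62 |
Completion: T1=11  T2=2  T3=44  T4=62  T5=28  T6=17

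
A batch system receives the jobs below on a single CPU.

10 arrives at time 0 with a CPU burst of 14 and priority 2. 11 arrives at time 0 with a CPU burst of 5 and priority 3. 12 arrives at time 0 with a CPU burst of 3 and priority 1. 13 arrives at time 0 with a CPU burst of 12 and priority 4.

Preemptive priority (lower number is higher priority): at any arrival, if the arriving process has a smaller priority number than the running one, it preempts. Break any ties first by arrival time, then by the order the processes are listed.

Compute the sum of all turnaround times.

Schedule: | 12 0-3 | 10 3-17 | 11 17-22 | 13 22-34 |
Completion: 10=17  11=22  12=3  13=34
Turnaround (C−A): 10=17  11=22  12=3  13=34
Turnaround = completion − arrival: 10=17, 11=22, 12=3, 13=34
Total turnaround = 17 + 22 + 3 + 34 = 76

76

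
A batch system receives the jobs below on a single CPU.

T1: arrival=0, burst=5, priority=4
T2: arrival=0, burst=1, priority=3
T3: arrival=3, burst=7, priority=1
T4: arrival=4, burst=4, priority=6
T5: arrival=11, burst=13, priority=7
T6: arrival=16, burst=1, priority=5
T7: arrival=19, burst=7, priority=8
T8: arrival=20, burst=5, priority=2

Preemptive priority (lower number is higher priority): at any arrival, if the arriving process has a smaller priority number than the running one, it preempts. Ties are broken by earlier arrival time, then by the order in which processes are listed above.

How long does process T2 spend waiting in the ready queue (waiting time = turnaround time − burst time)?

0

Timeline: | T2 0-1 | T1 1-3 | T3 3-10 | T1 10-13 | T4 13-16 | T6 16-17 | T4 17-18 | T5 18-20 | T8 20-25 | T5 25-36 | T7 36-43 |
Completion: T1=13  T2=1  T3=10  T4=18  T5=36  T6=17  T7=43  T8=25
Turnaround (C−A): T1=13  T2=1  T3=7  T4=14  T5=25  T6=1  T7=24  T8=5
Waiting(T2) = turnaround − burst = 1 − 1 = 0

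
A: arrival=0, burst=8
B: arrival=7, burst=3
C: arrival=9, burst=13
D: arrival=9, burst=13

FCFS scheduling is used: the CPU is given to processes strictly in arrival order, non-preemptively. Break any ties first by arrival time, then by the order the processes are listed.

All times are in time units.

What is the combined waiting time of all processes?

18

Gantt: | A 0-8 | B 8-11 | C 11-24 | D 24-37 |
Completion: A=8  B=11  C=24  D=37
Waiting = turnaround − burst: A=0, B=1, C=2, D=15
Total waiting = 0 + 1 + 2 + 15 = 18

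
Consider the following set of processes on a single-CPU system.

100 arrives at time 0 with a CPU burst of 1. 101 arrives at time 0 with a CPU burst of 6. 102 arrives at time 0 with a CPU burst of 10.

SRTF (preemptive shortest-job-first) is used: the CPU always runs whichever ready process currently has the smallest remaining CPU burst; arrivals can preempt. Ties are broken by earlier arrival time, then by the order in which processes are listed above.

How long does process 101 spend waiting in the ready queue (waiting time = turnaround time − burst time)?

1

Schedule: | 100 0-1 | 101 1-7 | 102 7-17 |
Completion: 100=1  101=7  102=17
Turnaround (C−A): 100=1  101=7  102=17
Waiting(101) = turnaround − burst = 7 − 6 = 1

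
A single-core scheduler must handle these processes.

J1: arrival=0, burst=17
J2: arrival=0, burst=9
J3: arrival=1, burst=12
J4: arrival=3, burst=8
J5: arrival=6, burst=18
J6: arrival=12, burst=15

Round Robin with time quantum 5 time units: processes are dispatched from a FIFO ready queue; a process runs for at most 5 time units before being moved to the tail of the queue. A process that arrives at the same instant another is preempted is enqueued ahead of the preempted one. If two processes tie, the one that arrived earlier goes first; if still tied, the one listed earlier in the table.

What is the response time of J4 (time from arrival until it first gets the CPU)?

12

Gantt: | J1 0-5 | J2 5-10 | J3 10-15 | J4 15-20 | J1 20-25 | J5 25-30 | J2 30-34 | J6 34-39 | J3 39-44 | J4 44-47 | J1 47-52 | J5 52-57 | J6 57-62 | J3 62-64 | J1 64-66 | J5 66-71 | J6 71-76 | J5 76-79 |
Completion: J1=66  J2=34  J3=64  J4=47  J5=79  J6=76
Response(J4) = first start − arrival = 15 − 3 = 12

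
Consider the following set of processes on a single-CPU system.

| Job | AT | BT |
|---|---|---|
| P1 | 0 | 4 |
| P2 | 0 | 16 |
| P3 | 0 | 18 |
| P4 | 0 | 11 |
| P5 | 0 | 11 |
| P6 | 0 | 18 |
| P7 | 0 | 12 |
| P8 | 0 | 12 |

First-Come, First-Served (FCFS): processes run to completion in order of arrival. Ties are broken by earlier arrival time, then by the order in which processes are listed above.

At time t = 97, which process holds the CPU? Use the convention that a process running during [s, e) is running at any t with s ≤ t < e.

P8

Timeline: | P1 0-4 | P2 4-20 | P3 20-38 | P4 38-49 | P5 49-60 | P6 60-78 | P7 78-90 | P8 90-102 |
Completion: P1=4  P2=20  P3=38  P4=49  P5=60  P6=78  P7=90  P8=102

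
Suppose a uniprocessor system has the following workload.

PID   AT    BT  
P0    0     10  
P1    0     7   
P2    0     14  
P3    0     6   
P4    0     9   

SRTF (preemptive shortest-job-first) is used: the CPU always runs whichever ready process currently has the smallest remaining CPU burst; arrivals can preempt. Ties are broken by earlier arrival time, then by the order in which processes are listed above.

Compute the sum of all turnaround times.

Schedule: | P3 0-6 | P1 6-13 | P4 13-22 | P0 22-32 | P2 32-46 |
Completion: P0=32  P1=13  P2=46  P3=6  P4=22
Turnaround = completion − arrival: P0=32, P1=13, P2=46, P3=6, P4=22
Total turnaround = 32 + 13 + 46 + 6 + 22 = 119

119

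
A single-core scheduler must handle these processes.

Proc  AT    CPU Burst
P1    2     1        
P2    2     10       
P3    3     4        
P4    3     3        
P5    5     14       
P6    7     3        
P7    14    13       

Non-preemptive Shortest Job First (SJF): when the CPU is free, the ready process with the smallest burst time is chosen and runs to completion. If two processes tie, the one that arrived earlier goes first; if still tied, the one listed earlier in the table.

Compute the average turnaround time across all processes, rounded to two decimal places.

Schedule: | idle 0-2 | P1 2-3 | P4 3-6 | P3 6-10 | P6 10-13 | P2 13-23 | P7 23-36 | P5 36-50 |
Completion: P1=3  P2=23  P3=10  P4=6  P5=50  P6=13  P7=36
Turnaround (C−A): P1=1  P2=21  P3=7  P4=3  P5=45  P6=6  P7=22
Turnaround times: P1=1, P2=21, P3=7, P4=3, P5=45, P6=6, P7=22
Average turnaround = (1+21+7+3+45+6+22) / 7 = 105/7 = 15.00

15.00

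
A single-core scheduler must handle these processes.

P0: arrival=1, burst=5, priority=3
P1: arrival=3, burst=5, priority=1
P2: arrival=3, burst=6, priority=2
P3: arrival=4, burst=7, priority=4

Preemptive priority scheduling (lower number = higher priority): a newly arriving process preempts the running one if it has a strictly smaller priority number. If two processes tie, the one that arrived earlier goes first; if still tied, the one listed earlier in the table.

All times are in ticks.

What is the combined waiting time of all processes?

29

Gantt: | idle 0-1 | P0 1-3 | P1 3-8 | P2 8-14 | P0 14-17 | P3 17-24 |
Completion: P0=17  P1=8  P2=14  P3=24
Turnaround (C−A): P0=16  P1=5  P2=11  P3=20
Waiting = turnaround − burst: P0=11, P1=0, P2=5, P3=13
Total waiting = 11 + 0 + 5 + 13 = 29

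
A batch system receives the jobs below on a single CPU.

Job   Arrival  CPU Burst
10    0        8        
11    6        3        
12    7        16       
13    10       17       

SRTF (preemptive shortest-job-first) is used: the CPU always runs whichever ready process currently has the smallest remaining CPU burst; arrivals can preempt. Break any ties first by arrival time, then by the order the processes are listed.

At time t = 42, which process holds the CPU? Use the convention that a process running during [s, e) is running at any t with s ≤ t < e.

13

Timeline: | 10 0-8 | 11 8-11 | 12 11-27 | 13 27-44 |
Completion: 10=8  11=11  12=27  13=44
Turnaround (C−A): 10=8  11=5  12=20  13=34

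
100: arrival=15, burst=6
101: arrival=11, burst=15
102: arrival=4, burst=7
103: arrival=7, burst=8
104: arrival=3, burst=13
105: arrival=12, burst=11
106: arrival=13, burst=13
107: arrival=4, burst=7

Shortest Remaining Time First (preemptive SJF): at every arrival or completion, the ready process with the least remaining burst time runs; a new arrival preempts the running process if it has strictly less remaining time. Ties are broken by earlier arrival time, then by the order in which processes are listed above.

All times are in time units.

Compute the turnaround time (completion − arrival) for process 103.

Timeline: | idle 0-3 | 104 3-4 | 102 4-11 | 107 11-18 | 100 18-24 | 103 24-32 | 105 32-43 | 104 43-55 | 106 55-68 | 101 68-83 |
Completion: 100=24  101=83  102=11  103=32  104=55  105=43  106=68  107=18
Turnaround(103) = completion − arrival = 32 − 7 = 25

25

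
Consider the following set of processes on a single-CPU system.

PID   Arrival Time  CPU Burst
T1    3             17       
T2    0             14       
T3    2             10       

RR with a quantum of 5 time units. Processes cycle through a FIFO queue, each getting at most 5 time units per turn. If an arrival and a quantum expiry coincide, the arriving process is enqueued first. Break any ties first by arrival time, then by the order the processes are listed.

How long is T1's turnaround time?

Gantt: | T2 0-5 | T3 5-10 | T1 10-15 | T2 15-20 | T3 20-25 | T1 25-30 | T2 30-34 | T1 34-41 |
Completion: T1=41  T2=34  T3=25
Turnaround(T1) = completion − arrival = 41 − 3 = 38

38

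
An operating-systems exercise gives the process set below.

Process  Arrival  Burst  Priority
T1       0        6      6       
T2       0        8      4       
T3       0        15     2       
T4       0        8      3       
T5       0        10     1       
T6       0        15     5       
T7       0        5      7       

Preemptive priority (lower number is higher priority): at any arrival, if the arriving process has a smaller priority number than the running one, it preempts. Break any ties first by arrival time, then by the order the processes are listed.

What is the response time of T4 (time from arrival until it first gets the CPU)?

25

Timeline: | T5 0-10 | T3 10-25 | T4 25-33 | T2 33-41 | T6 41-56 | T1 56-62 | T7 62-67 |
Completion: T1=62  T2=41  T3=25  T4=33  T5=10  T6=56  T7=67
Turnaround (C−A): T1=62  T2=41  T3=25  T4=33  T5=10  T6=56  T7=67
Response(T4) = first start − arrival = 25 − 0 = 25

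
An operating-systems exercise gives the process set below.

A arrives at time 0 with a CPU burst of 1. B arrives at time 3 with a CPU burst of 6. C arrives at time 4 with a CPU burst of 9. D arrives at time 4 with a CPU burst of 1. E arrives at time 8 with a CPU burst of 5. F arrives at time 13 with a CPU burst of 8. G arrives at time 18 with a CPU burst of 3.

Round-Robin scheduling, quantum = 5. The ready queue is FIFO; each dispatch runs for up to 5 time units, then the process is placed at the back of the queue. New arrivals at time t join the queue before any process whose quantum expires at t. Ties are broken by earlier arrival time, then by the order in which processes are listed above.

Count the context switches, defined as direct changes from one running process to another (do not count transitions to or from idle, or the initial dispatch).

8

Schedule: | A 0-1 | idle 1-3 | B 3-8 | C 8-13 | D 13-14 | E 14-19 | B 19-20 | F 20-25 | C 25-29 | G 29-32 | F 32-35 |
Completion: A=1  B=20  C=29  D=14  E=19  F=35  G=32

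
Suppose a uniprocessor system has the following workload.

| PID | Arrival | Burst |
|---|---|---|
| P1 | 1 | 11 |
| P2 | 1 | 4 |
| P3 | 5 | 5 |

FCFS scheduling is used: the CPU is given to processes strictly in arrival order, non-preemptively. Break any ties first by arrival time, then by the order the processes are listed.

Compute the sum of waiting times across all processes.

Timeline: | idle 0-1 | P1 1-12 | P2 12-16 | P3 16-21 |
Completion: P1=12  P2=16  P3=21
Waiting = turnaround − burst: P1=0, P2=11, P3=11
Total waiting = 0 + 11 + 11 = 22

22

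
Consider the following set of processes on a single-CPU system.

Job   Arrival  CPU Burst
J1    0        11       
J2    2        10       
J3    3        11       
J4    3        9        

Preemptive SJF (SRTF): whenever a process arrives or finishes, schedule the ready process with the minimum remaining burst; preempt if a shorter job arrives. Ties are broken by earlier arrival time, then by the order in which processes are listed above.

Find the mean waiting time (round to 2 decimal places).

13.25

Timeline: | J1 0-11 | J4 11-20 | J2 20-30 | J3 30-41 |
Completion: J1=11  J2=30  J3=41  J4=20
Waiting times: J1=0, J2=18, J3=27, J4=8
Average waiting = (0+18+27+8) / 4 = 53/4 = 13.25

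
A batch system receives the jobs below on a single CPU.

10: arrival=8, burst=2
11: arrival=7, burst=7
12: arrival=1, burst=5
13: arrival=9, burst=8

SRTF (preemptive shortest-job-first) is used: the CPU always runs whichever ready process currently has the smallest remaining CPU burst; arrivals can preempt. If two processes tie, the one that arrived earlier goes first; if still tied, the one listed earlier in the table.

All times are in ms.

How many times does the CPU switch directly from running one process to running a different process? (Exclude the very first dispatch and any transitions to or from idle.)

Schedule: | idle 0-1 | 12 1-6 | idle 6-7 | 11 7-8 | 10 8-10 | 11 10-16 | 13 16-24 |
Completion: 10=10  11=16  12=6  13=24
Turnaround (C−A): 10=2  11=9  12=5  13=15

3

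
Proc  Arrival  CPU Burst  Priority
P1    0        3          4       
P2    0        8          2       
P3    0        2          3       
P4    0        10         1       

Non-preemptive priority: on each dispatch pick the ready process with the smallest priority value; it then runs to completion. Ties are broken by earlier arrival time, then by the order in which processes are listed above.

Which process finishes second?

Gantt: | P4 0-10 | P2 10-18 | P3 18-20 | P1 20-23 |
Completion: P1=23  P2=18  P3=20  P4=10
Finish order: P4 → P2 → P3 → P1

P2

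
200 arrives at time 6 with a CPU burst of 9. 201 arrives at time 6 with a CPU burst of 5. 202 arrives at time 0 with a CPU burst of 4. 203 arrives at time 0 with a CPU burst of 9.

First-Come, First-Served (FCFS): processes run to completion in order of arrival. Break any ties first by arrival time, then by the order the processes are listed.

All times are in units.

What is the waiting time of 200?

7

Timeline: | 202 0-4 | 203 4-13 | 200 13-22 | 201 22-27 |
Completion: 200=22  201=27  202=4  203=13
Turnaround (C−A): 200=16  201=21  202=4  203=13
Waiting(200) = turnaround − burst = 16 − 9 = 7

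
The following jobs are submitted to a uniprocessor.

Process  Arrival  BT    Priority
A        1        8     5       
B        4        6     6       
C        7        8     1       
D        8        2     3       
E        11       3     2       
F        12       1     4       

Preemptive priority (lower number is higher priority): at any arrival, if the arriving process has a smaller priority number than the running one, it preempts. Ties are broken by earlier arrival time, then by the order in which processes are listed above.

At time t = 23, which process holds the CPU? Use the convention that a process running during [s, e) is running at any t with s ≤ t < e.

Schedule: | idle 0-1 | A 1-7 | C 7-15 | E 15-18 | D 18-20 | F 20-21 | A 21-23 | B 23-29 |
Completion: A=23  B=29  C=15  D=20  E=18  F=21

B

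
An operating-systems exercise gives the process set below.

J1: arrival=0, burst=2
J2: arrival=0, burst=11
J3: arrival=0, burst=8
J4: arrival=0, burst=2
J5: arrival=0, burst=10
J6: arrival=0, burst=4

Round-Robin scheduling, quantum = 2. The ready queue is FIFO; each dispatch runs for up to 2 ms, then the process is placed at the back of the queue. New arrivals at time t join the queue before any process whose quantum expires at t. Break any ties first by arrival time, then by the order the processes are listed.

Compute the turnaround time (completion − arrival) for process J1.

Gantt: | J1 0-2 | J2 2-4 | J3 4-6 | J4 6-8 | J5 8-10 | J6 10-12 | J2 12-14 | J3 14-16 | J5 16-18 | J6 18-20 | J2 20-22 | J3 22-24 | J5 24-26 | J2 26-28 | J3 28-30 | J5 30-32 | J2 32-34 | J5 34-36 | J2 36-37 |
Completion: J1=2  J2=37  J3=30  J4=8  J5=36  J6=20
Turnaround (C−A): J1=2  J2=37  J3=30  J4=8  J5=36  J6=20
Turnaround(J1) = completion − arrival = 2 − 0 = 2

2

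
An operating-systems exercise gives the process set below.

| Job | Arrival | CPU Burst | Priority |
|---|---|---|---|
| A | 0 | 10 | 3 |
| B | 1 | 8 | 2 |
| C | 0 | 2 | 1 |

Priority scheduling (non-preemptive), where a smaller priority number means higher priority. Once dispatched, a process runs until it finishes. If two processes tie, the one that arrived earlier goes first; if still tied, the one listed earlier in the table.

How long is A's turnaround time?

20

Schedule: | C 0-2 | B 2-10 | A 10-20 |
Completion: A=20  B=10  C=2
Turnaround (C−A): A=20  B=9  C=2
Turnaround(A) = completion − arrival = 20 − 0 = 20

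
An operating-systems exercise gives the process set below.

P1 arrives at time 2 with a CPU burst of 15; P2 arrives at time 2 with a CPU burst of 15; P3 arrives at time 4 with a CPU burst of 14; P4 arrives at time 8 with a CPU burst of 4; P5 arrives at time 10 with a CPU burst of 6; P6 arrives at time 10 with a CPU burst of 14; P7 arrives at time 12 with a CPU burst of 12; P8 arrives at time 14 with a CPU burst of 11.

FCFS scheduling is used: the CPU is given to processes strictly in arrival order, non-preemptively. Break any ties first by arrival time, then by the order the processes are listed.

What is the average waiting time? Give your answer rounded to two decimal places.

36.63

Gantt: | idle 0-2 | P1 2-17 | P2 17-32 | P3 32-46 | P4 46-50 | P5 50-56 | P6 56-70 | P7 70-82 | P8 82-93 |
Completion: P1=17  P2=32  P3=46  P4=50  P5=56  P6=70  P7=82  P8=93
Waiting times: P1=0, P2=15, P3=28, P4=38, P5=40, P6=46, P7=58, P8=68
Average waiting = (0+15+28+38+40+46+58+68) / 8 = 293/8 = 36.63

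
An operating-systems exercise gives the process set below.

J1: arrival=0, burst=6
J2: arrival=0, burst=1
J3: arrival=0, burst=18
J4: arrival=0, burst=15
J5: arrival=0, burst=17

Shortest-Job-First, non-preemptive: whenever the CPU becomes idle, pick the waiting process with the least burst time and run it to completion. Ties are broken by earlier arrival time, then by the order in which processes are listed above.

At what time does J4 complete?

22

Gantt: | J2 0-1 | J1 1-7 | J4 7-22 | J5 22-39 | J3 39-57 |
Completion: J1=7  J2=1  J3=57  J4=22  J5=39
Turnaround (C−A): J1=7  J2=1  J3=57  J4=22  J5=39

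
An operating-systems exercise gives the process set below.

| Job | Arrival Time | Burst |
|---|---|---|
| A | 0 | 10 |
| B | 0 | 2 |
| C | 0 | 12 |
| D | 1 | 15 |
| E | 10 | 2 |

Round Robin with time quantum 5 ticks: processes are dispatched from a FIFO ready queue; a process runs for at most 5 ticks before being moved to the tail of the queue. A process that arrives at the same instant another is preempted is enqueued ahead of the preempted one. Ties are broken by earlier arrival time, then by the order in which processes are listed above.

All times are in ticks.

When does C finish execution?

36

Schedule: | A 0-5 | B 5-7 | C 7-12 | D 12-17 | A 17-22 | E 22-24 | C 24-29 | D 29-34 | C 34-36 | D 36-41 |
Completion: A=22  B=7  C=36  D=41  E=24
Turnaround (C−A): A=22  B=7  C=36  D=40  E=14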